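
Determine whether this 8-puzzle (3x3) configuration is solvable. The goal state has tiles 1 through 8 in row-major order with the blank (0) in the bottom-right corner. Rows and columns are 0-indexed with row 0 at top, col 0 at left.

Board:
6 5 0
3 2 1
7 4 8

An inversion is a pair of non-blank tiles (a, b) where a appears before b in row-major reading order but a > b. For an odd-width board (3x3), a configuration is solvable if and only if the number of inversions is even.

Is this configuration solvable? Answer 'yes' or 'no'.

Inversions (pairs i<j in row-major order where tile[i] > tile[j] > 0): 13
13 is odd, so the puzzle is not solvable.

Answer: no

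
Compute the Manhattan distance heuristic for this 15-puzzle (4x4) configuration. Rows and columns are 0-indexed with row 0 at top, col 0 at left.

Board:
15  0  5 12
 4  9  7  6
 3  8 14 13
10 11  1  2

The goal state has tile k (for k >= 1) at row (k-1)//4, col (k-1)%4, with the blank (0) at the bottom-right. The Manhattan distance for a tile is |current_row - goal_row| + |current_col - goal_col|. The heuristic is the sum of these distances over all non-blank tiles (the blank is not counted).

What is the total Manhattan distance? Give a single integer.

Tile 15: (0,0)->(3,2) = 5
Tile 5: (0,2)->(1,0) = 3
Tile 12: (0,3)->(2,3) = 2
Tile 4: (1,0)->(0,3) = 4
Tile 9: (1,1)->(2,0) = 2
Tile 7: (1,2)->(1,2) = 0
Tile 6: (1,3)->(1,1) = 2
Tile 3: (2,0)->(0,2) = 4
Tile 8: (2,1)->(1,3) = 3
Tile 14: (2,2)->(3,1) = 2
Tile 13: (2,3)->(3,0) = 4
Tile 10: (3,0)->(2,1) = 2
Tile 11: (3,1)->(2,2) = 2
Tile 1: (3,2)->(0,0) = 5
Tile 2: (3,3)->(0,1) = 5
Sum: 5 + 3 + 2 + 4 + 2 + 0 + 2 + 4 + 3 + 2 + 4 + 2 + 2 + 5 + 5 = 45

Answer: 45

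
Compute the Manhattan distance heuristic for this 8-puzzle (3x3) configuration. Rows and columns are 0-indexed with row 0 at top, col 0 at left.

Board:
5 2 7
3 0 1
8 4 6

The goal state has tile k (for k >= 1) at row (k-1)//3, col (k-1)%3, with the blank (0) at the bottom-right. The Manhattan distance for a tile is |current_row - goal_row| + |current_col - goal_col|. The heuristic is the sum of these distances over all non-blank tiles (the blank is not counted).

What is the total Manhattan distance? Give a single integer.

Tile 5: at (0,0), goal (1,1), distance |0-1|+|0-1| = 2
Tile 2: at (0,1), goal (0,1), distance |0-0|+|1-1| = 0
Tile 7: at (0,2), goal (2,0), distance |0-2|+|2-0| = 4
Tile 3: at (1,0), goal (0,2), distance |1-0|+|0-2| = 3
Tile 1: at (1,2), goal (0,0), distance |1-0|+|2-0| = 3
Tile 8: at (2,0), goal (2,1), distance |2-2|+|0-1| = 1
Tile 4: at (2,1), goal (1,0), distance |2-1|+|1-0| = 2
Tile 6: at (2,2), goal (1,2), distance |2-1|+|2-2| = 1
Sum: 2 + 0 + 4 + 3 + 3 + 1 + 2 + 1 = 16

Answer: 16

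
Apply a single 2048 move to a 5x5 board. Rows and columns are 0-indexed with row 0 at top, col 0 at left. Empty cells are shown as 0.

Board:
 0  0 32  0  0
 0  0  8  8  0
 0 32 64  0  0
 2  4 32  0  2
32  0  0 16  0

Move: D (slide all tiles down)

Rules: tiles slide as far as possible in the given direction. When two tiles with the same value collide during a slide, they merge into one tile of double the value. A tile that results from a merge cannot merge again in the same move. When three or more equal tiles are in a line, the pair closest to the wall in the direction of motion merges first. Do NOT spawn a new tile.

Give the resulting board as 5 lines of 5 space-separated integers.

Answer:  0  0  0  0  0
 0  0 32  0  0
 0  0  8  0  0
 2 32 64  8  0
32  4 32 16  2

Derivation:
Slide down:
col 0: [0, 0, 0, 2, 32] -> [0, 0, 0, 2, 32]
col 1: [0, 0, 32, 4, 0] -> [0, 0, 0, 32, 4]
col 2: [32, 8, 64, 32, 0] -> [0, 32, 8, 64, 32]
col 3: [0, 8, 0, 0, 16] -> [0, 0, 0, 8, 16]
col 4: [0, 0, 0, 2, 0] -> [0, 0, 0, 0, 2]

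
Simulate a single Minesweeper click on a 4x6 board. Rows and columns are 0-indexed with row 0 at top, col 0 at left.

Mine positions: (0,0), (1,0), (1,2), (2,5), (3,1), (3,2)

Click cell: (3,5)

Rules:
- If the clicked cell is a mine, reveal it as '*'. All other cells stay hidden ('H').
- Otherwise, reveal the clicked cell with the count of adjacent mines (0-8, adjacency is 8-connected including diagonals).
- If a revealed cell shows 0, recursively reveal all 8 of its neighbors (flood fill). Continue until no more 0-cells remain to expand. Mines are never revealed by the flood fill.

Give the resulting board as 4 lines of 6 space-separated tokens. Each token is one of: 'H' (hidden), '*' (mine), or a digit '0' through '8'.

H H H H H H
H H H H H H
H H H H H H
H H H H H 1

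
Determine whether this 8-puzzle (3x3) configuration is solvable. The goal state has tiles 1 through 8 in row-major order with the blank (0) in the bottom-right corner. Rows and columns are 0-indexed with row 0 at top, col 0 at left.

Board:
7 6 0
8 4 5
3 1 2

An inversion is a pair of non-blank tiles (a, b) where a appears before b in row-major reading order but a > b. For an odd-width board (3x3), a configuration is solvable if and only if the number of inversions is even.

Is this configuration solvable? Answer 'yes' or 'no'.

Answer: yes

Derivation:
Inversions (pairs i<j in row-major order where tile[i] > tile[j] > 0): 24
24 is even, so the puzzle is solvable.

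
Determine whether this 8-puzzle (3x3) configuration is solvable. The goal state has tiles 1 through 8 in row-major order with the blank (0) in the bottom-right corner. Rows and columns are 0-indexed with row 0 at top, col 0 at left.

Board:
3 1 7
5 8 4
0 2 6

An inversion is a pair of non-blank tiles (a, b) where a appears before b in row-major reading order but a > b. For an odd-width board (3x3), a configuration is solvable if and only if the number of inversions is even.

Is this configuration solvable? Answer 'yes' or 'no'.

Inversions (pairs i<j in row-major order where tile[i] > tile[j] > 0): 12
12 is even, so the puzzle is solvable.

Answer: yes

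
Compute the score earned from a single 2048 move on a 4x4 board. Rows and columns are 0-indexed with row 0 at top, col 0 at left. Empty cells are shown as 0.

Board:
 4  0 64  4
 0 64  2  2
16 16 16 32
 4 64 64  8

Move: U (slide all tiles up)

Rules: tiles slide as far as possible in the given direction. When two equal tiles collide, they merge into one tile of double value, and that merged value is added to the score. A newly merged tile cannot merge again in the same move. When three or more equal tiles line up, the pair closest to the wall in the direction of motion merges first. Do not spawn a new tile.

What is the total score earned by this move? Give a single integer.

Answer: 0

Derivation:
Slide up:
col 0: [4, 0, 16, 4] -> [4, 16, 4, 0]  score +0 (running 0)
col 1: [0, 64, 16, 64] -> [64, 16, 64, 0]  score +0 (running 0)
col 2: [64, 2, 16, 64] -> [64, 2, 16, 64]  score +0 (running 0)
col 3: [4, 2, 32, 8] -> [4, 2, 32, 8]  score +0 (running 0)
Board after move:
 4 64 64  4
16 16  2  2
 4 64 16 32
 0  0 64  8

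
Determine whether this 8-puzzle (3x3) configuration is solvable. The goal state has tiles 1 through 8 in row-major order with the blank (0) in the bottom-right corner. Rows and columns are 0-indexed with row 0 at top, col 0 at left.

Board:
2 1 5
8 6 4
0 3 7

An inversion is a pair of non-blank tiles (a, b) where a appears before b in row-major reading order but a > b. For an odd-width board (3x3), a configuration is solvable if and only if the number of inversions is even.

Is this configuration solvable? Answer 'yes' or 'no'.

Answer: yes

Derivation:
Inversions (pairs i<j in row-major order where tile[i] > tile[j] > 0): 10
10 is even, so the puzzle is solvable.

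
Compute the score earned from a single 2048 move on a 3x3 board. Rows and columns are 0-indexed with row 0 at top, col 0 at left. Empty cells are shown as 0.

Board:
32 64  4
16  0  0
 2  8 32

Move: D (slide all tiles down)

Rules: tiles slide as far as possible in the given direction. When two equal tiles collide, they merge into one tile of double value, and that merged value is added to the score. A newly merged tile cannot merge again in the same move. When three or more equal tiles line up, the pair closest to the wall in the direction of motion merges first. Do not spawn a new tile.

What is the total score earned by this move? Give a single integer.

Answer: 0

Derivation:
Slide down:
col 0: [32, 16, 2] -> [32, 16, 2]  score +0 (running 0)
col 1: [64, 0, 8] -> [0, 64, 8]  score +0 (running 0)
col 2: [4, 0, 32] -> [0, 4, 32]  score +0 (running 0)
Board after move:
32  0  0
16 64  4
 2  8 32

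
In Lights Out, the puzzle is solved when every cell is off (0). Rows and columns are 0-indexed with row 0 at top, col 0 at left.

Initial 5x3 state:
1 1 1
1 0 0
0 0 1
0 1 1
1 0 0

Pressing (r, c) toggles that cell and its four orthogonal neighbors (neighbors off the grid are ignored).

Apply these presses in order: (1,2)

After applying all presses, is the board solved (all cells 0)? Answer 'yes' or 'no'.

Answer: no

Derivation:
After press 1 at (1,2):
1 1 0
1 1 1
0 0 0
0 1 1
1 0 0

Lights still on: 8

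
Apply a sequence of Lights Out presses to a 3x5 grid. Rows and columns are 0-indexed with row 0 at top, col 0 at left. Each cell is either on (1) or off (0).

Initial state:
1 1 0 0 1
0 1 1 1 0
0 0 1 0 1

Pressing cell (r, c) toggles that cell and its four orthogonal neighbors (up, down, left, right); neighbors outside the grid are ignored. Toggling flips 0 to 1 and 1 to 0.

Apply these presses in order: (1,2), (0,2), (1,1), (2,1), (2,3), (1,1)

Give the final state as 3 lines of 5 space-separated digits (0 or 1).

Answer: 1 0 0 1 1
0 1 1 1 0
1 1 0 1 0

Derivation:
After press 1 at (1,2):
1 1 1 0 1
0 0 0 0 0
0 0 0 0 1

After press 2 at (0,2):
1 0 0 1 1
0 0 1 0 0
0 0 0 0 1

After press 3 at (1,1):
1 1 0 1 1
1 1 0 0 0
0 1 0 0 1

After press 4 at (2,1):
1 1 0 1 1
1 0 0 0 0
1 0 1 0 1

After press 5 at (2,3):
1 1 0 1 1
1 0 0 1 0
1 0 0 1 0

After press 6 at (1,1):
1 0 0 1 1
0 1 1 1 0
1 1 0 1 0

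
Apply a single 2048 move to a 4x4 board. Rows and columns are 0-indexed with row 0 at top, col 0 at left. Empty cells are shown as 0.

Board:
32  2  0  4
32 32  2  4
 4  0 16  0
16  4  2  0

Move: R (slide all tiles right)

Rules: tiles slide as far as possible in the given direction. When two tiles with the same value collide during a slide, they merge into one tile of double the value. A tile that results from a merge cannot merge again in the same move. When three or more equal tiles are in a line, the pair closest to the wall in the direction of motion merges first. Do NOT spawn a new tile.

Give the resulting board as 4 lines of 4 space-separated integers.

Answer:  0 32  2  4
 0 64  2  4
 0  0  4 16
 0 16  4  2

Derivation:
Slide right:
row 0: [32, 2, 0, 4] -> [0, 32, 2, 4]
row 1: [32, 32, 2, 4] -> [0, 64, 2, 4]
row 2: [4, 0, 16, 0] -> [0, 0, 4, 16]
row 3: [16, 4, 2, 0] -> [0, 16, 4, 2]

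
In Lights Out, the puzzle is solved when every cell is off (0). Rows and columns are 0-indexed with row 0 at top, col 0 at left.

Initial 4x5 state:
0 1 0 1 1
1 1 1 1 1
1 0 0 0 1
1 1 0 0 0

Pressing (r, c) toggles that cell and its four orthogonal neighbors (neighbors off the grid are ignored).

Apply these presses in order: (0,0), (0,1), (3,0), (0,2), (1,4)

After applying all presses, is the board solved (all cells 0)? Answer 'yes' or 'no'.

After press 1 at (0,0):
1 0 0 1 1
0 1 1 1 1
1 0 0 0 1
1 1 0 0 0

After press 2 at (0,1):
0 1 1 1 1
0 0 1 1 1
1 0 0 0 1
1 1 0 0 0

After press 3 at (3,0):
0 1 1 1 1
0 0 1 1 1
0 0 0 0 1
0 0 0 0 0

After press 4 at (0,2):
0 0 0 0 1
0 0 0 1 1
0 0 0 0 1
0 0 0 0 0

After press 5 at (1,4):
0 0 0 0 0
0 0 0 0 0
0 0 0 0 0
0 0 0 0 0

Lights still on: 0

Answer: yes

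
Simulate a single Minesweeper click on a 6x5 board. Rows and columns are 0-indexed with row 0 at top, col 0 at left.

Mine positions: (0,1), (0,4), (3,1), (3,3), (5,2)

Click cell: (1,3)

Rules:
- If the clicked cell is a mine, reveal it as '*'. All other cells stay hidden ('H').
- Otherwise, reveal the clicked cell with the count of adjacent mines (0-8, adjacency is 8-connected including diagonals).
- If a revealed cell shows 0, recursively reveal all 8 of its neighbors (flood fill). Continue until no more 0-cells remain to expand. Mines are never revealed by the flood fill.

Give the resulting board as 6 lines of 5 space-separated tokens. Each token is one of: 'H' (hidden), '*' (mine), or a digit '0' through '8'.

H H H H H
H H H 1 H
H H H H H
H H H H H
H H H H H
H H H H H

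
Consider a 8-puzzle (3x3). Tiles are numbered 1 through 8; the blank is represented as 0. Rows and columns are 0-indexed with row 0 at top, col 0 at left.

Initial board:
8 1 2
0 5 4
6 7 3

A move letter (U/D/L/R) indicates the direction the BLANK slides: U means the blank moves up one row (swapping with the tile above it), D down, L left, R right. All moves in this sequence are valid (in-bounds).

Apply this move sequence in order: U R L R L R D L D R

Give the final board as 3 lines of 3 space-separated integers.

After move 1 (U):
0 1 2
8 5 4
6 7 3

After move 2 (R):
1 0 2
8 5 4
6 7 3

After move 3 (L):
0 1 2
8 5 4
6 7 3

After move 4 (R):
1 0 2
8 5 4
6 7 3

After move 5 (L):
0 1 2
8 5 4
6 7 3

After move 6 (R):
1 0 2
8 5 4
6 7 3

After move 7 (D):
1 5 2
8 0 4
6 7 3

After move 8 (L):
1 5 2
0 8 4
6 7 3

After move 9 (D):
1 5 2
6 8 4
0 7 3

After move 10 (R):
1 5 2
6 8 4
7 0 3

Answer: 1 5 2
6 8 4
7 0 3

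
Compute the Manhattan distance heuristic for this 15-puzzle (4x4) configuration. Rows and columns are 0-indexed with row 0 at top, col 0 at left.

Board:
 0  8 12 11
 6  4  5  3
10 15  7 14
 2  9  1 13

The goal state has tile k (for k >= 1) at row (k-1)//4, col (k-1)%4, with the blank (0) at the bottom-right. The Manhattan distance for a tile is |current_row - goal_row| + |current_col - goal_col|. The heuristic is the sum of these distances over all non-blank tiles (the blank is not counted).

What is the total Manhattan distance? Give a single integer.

Answer: 38

Derivation:
Tile 8: at (0,1), goal (1,3), distance |0-1|+|1-3| = 3
Tile 12: at (0,2), goal (2,3), distance |0-2|+|2-3| = 3
Tile 11: at (0,3), goal (2,2), distance |0-2|+|3-2| = 3
Tile 6: at (1,0), goal (1,1), distance |1-1|+|0-1| = 1
Tile 4: at (1,1), goal (0,3), distance |1-0|+|1-3| = 3
Tile 5: at (1,2), goal (1,0), distance |1-1|+|2-0| = 2
Tile 3: at (1,3), goal (0,2), distance |1-0|+|3-2| = 2
Tile 10: at (2,0), goal (2,1), distance |2-2|+|0-1| = 1
Tile 15: at (2,1), goal (3,2), distance |2-3|+|1-2| = 2
Tile 7: at (2,2), goal (1,2), distance |2-1|+|2-2| = 1
Tile 14: at (2,3), goal (3,1), distance |2-3|+|3-1| = 3
Tile 2: at (3,0), goal (0,1), distance |3-0|+|0-1| = 4
Tile 9: at (3,1), goal (2,0), distance |3-2|+|1-0| = 2
Tile 1: at (3,2), goal (0,0), distance |3-0|+|2-0| = 5
Tile 13: at (3,3), goal (3,0), distance |3-3|+|3-0| = 3
Sum: 3 + 3 + 3 + 1 + 3 + 2 + 2 + 1 + 2 + 1 + 3 + 4 + 2 + 5 + 3 = 38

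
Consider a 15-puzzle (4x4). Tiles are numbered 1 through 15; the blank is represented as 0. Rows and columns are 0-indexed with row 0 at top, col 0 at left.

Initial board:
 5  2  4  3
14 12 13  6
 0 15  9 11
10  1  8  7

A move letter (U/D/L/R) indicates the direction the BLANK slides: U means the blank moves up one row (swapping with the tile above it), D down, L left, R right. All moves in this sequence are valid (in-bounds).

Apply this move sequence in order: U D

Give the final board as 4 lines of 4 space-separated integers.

After move 1 (U):
 5  2  4  3
 0 12 13  6
14 15  9 11
10  1  8  7

After move 2 (D):
 5  2  4  3
14 12 13  6
 0 15  9 11
10  1  8  7

Answer:  5  2  4  3
14 12 13  6
 0 15  9 11
10  1  8  7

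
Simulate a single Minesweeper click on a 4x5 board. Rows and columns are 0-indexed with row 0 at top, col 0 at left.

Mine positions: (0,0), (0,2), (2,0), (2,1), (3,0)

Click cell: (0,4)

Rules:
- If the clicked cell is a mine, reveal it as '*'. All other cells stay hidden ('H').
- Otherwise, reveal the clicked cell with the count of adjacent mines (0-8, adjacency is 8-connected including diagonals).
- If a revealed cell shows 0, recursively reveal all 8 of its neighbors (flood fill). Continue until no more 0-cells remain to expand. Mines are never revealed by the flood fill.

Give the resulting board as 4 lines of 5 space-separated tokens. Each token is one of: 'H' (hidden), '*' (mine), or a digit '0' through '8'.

H H H 1 0
H H 2 1 0
H H 1 0 0
H H 1 0 0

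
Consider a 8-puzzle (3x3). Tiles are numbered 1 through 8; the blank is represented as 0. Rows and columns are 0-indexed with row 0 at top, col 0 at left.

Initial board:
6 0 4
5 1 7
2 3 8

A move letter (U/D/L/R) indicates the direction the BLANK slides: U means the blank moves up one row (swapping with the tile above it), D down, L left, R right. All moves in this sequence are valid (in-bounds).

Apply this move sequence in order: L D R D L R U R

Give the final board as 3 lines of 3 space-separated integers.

After move 1 (L):
0 6 4
5 1 7
2 3 8

After move 2 (D):
5 6 4
0 1 7
2 3 8

After move 3 (R):
5 6 4
1 0 7
2 3 8

After move 4 (D):
5 6 4
1 3 7
2 0 8

After move 5 (L):
5 6 4
1 3 7
0 2 8

After move 6 (R):
5 6 4
1 3 7
2 0 8

After move 7 (U):
5 6 4
1 0 7
2 3 8

After move 8 (R):
5 6 4
1 7 0
2 3 8

Answer: 5 6 4
1 7 0
2 3 8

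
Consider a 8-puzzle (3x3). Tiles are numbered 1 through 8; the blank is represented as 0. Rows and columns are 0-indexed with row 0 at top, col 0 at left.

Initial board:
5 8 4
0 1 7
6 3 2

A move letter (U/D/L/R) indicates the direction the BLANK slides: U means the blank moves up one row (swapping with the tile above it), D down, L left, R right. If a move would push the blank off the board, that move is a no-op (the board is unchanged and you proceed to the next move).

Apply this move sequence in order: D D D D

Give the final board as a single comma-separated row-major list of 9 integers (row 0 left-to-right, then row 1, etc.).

Answer: 5, 8, 4, 6, 1, 7, 0, 3, 2

Derivation:
After move 1 (D):
5 8 4
6 1 7
0 3 2

After move 2 (D):
5 8 4
6 1 7
0 3 2

After move 3 (D):
5 8 4
6 1 7
0 3 2

After move 4 (D):
5 8 4
6 1 7
0 3 2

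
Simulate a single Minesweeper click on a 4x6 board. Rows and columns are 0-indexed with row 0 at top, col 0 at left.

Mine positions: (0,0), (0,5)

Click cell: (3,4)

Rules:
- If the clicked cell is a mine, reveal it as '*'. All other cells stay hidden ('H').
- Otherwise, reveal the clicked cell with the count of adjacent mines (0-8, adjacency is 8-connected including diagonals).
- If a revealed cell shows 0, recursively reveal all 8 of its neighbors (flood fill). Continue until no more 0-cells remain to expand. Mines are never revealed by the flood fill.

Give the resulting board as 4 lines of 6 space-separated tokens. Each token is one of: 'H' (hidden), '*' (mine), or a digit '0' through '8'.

H 1 0 0 1 H
1 1 0 0 1 1
0 0 0 0 0 0
0 0 0 0 0 0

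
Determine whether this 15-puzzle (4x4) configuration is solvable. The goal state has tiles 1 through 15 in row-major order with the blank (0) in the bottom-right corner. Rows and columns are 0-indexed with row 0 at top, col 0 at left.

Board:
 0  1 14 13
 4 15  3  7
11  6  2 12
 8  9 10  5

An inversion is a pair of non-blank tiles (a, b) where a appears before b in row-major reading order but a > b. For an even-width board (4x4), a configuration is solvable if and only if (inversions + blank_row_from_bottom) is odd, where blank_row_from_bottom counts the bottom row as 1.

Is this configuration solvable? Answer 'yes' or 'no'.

Inversions: 54
Blank is in row 0 (0-indexed from top), which is row 4 counting from the bottom (bottom = 1).
54 + 4 = 58, which is even, so the puzzle is not solvable.

Answer: no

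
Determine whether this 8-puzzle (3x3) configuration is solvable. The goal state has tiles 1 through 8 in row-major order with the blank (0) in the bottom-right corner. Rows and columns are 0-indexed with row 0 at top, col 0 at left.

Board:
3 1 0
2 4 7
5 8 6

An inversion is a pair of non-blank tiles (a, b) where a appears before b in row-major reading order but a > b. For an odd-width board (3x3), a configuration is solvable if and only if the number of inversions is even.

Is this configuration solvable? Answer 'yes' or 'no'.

Answer: no

Derivation:
Inversions (pairs i<j in row-major order where tile[i] > tile[j] > 0): 5
5 is odd, so the puzzle is not solvable.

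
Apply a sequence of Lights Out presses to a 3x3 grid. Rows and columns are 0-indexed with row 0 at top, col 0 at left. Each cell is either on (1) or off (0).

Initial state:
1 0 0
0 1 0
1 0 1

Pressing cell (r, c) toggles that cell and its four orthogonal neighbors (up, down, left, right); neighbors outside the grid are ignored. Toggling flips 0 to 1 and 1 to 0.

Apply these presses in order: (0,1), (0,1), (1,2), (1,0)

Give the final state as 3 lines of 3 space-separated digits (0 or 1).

Answer: 0 0 1
1 1 1
0 0 0

Derivation:
After press 1 at (0,1):
0 1 1
0 0 0
1 0 1

After press 2 at (0,1):
1 0 0
0 1 0
1 0 1

After press 3 at (1,2):
1 0 1
0 0 1
1 0 0

After press 4 at (1,0):
0 0 1
1 1 1
0 0 0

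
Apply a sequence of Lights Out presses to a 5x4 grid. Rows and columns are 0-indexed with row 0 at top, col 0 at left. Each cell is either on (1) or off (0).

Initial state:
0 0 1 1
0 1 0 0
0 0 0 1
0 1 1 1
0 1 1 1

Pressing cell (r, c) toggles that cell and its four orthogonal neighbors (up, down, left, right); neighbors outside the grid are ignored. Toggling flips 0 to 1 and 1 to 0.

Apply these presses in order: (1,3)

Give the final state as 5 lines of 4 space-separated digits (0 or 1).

After press 1 at (1,3):
0 0 1 0
0 1 1 1
0 0 0 0
0 1 1 1
0 1 1 1

Answer: 0 0 1 0
0 1 1 1
0 0 0 0
0 1 1 1
0 1 1 1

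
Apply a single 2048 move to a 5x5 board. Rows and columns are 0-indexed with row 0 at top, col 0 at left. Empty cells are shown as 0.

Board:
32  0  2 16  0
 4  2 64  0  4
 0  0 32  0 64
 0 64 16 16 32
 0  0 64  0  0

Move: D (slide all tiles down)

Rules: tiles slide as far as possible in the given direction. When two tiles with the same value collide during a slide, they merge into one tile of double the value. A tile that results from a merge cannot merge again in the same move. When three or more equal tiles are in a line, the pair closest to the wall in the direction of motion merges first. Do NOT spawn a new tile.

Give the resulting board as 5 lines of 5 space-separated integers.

Slide down:
col 0: [32, 4, 0, 0, 0] -> [0, 0, 0, 32, 4]
col 1: [0, 2, 0, 64, 0] -> [0, 0, 0, 2, 64]
col 2: [2, 64, 32, 16, 64] -> [2, 64, 32, 16, 64]
col 3: [16, 0, 0, 16, 0] -> [0, 0, 0, 0, 32]
col 4: [0, 4, 64, 32, 0] -> [0, 0, 4, 64, 32]

Answer:  0  0  2  0  0
 0  0 64  0  0
 0  0 32  0  4
32  2 16  0 64
 4 64 64 32 32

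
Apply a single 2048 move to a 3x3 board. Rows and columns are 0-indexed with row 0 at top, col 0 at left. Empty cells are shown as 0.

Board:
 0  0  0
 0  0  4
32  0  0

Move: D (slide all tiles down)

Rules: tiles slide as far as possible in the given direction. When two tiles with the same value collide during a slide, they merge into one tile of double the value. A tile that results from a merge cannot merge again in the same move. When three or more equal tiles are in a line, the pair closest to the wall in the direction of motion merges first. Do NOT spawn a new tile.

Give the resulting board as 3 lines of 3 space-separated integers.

Answer:  0  0  0
 0  0  0
32  0  4

Derivation:
Slide down:
col 0: [0, 0, 32] -> [0, 0, 32]
col 1: [0, 0, 0] -> [0, 0, 0]
col 2: [0, 4, 0] -> [0, 0, 4]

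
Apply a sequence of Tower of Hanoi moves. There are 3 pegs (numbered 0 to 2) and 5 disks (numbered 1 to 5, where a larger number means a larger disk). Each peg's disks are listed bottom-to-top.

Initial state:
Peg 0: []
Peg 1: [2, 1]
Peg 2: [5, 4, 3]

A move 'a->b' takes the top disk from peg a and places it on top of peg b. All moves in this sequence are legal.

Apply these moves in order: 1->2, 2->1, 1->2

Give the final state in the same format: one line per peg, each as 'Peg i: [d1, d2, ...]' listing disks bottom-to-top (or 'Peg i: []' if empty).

Answer: Peg 0: []
Peg 1: [2]
Peg 2: [5, 4, 3, 1]

Derivation:
After move 1 (1->2):
Peg 0: []
Peg 1: [2]
Peg 2: [5, 4, 3, 1]

After move 2 (2->1):
Peg 0: []
Peg 1: [2, 1]
Peg 2: [5, 4, 3]

After move 3 (1->2):
Peg 0: []
Peg 1: [2]
Peg 2: [5, 4, 3, 1]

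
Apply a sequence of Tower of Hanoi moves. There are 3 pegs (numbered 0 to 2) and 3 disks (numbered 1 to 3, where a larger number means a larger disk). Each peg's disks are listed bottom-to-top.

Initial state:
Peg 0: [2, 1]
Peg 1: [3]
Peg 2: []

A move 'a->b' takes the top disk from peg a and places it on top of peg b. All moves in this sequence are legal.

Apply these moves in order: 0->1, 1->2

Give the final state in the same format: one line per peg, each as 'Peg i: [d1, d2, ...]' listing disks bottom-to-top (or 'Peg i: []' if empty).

After move 1 (0->1):
Peg 0: [2]
Peg 1: [3, 1]
Peg 2: []

After move 2 (1->2):
Peg 0: [2]
Peg 1: [3]
Peg 2: [1]

Answer: Peg 0: [2]
Peg 1: [3]
Peg 2: [1]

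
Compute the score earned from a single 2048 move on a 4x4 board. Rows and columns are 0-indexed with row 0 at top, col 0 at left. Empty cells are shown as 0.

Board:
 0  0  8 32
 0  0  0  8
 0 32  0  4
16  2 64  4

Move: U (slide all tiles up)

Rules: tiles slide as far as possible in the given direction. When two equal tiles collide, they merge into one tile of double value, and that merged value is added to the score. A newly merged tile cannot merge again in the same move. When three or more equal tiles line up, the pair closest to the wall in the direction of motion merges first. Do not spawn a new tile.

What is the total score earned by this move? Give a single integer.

Answer: 8

Derivation:
Slide up:
col 0: [0, 0, 0, 16] -> [16, 0, 0, 0]  score +0 (running 0)
col 1: [0, 0, 32, 2] -> [32, 2, 0, 0]  score +0 (running 0)
col 2: [8, 0, 0, 64] -> [8, 64, 0, 0]  score +0 (running 0)
col 3: [32, 8, 4, 4] -> [32, 8, 8, 0]  score +8 (running 8)
Board after move:
16 32  8 32
 0  2 64  8
 0  0  0  8
 0  0  0  0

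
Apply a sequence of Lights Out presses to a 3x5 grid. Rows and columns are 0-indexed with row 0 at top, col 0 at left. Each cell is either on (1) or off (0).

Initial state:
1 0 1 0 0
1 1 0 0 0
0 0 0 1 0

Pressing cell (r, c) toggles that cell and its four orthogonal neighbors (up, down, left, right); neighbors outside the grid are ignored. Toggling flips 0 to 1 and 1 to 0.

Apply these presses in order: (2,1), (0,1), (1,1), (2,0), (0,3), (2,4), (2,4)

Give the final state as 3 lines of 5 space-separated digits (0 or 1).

Answer: 0 0 1 1 1
1 0 1 1 0
0 1 1 1 0

Derivation:
After press 1 at (2,1):
1 0 1 0 0
1 0 0 0 0
1 1 1 1 0

After press 2 at (0,1):
0 1 0 0 0
1 1 0 0 0
1 1 1 1 0

After press 3 at (1,1):
0 0 0 0 0
0 0 1 0 0
1 0 1 1 0

After press 4 at (2,0):
0 0 0 0 0
1 0 1 0 0
0 1 1 1 0

After press 5 at (0,3):
0 0 1 1 1
1 0 1 1 0
0 1 1 1 0

After press 6 at (2,4):
0 0 1 1 1
1 0 1 1 1
0 1 1 0 1

After press 7 at (2,4):
0 0 1 1 1
1 0 1 1 0
0 1 1 1 0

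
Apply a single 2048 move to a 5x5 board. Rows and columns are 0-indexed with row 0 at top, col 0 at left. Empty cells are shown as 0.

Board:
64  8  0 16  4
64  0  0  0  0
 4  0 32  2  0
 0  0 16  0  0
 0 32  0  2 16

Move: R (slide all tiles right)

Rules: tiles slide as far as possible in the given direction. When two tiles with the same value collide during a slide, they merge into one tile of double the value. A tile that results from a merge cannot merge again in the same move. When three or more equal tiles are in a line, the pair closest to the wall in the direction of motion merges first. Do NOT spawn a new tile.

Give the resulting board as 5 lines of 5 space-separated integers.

Answer:  0 64  8 16  4
 0  0  0  0 64
 0  0  4 32  2
 0  0  0  0 16
 0  0 32  2 16

Derivation:
Slide right:
row 0: [64, 8, 0, 16, 4] -> [0, 64, 8, 16, 4]
row 1: [64, 0, 0, 0, 0] -> [0, 0, 0, 0, 64]
row 2: [4, 0, 32, 2, 0] -> [0, 0, 4, 32, 2]
row 3: [0, 0, 16, 0, 0] -> [0, 0, 0, 0, 16]
row 4: [0, 32, 0, 2, 16] -> [0, 0, 32, 2, 16]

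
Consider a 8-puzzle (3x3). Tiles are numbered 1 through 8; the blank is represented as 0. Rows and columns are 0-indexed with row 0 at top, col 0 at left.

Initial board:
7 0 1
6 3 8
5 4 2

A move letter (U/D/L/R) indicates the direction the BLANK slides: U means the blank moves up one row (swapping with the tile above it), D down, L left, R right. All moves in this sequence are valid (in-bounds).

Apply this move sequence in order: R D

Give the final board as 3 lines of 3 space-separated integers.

Answer: 7 1 8
6 3 0
5 4 2

Derivation:
After move 1 (R):
7 1 0
6 3 8
5 4 2

After move 2 (D):
7 1 8
6 3 0
5 4 2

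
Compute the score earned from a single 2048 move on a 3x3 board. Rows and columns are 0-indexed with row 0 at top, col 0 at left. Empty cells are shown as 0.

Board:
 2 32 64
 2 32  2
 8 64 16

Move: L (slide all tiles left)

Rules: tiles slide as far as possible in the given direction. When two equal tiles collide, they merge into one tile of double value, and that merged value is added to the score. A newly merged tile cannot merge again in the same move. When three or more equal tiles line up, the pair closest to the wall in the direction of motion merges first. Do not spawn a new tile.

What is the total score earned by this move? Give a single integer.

Slide left:
row 0: [2, 32, 64] -> [2, 32, 64]  score +0 (running 0)
row 1: [2, 32, 2] -> [2, 32, 2]  score +0 (running 0)
row 2: [8, 64, 16] -> [8, 64, 16]  score +0 (running 0)
Board after move:
 2 32 64
 2 32  2
 8 64 16

Answer: 0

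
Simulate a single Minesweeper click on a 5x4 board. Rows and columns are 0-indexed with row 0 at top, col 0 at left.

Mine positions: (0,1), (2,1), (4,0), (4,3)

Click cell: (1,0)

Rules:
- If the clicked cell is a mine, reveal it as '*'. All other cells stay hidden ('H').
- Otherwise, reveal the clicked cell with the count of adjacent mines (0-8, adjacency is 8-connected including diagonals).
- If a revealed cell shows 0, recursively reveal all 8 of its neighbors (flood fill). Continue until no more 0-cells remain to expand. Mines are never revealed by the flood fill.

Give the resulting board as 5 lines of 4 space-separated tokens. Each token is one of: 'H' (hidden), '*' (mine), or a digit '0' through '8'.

H H H H
2 H H H
H H H H
H H H H
H H H H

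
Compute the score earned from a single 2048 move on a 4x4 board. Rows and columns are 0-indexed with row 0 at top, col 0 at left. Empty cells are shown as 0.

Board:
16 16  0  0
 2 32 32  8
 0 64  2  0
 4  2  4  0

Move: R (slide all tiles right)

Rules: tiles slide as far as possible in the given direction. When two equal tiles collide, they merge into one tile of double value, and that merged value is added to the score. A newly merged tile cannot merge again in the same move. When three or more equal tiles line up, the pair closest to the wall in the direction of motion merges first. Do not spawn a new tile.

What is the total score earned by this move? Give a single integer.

Answer: 96

Derivation:
Slide right:
row 0: [16, 16, 0, 0] -> [0, 0, 0, 32]  score +32 (running 32)
row 1: [2, 32, 32, 8] -> [0, 2, 64, 8]  score +64 (running 96)
row 2: [0, 64, 2, 0] -> [0, 0, 64, 2]  score +0 (running 96)
row 3: [4, 2, 4, 0] -> [0, 4, 2, 4]  score +0 (running 96)
Board after move:
 0  0  0 32
 0  2 64  8
 0  0 64  2
 0  4  2  4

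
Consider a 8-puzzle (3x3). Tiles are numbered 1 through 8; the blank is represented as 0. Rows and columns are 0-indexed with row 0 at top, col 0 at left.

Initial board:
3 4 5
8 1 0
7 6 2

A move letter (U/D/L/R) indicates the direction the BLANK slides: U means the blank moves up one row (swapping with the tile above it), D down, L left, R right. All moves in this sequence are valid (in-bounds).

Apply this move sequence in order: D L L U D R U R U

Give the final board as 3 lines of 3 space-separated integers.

Answer: 3 4 0
8 2 5
7 1 6

Derivation:
After move 1 (D):
3 4 5
8 1 2
7 6 0

After move 2 (L):
3 4 5
8 1 2
7 0 6

After move 3 (L):
3 4 5
8 1 2
0 7 6

After move 4 (U):
3 4 5
0 1 2
8 7 6

After move 5 (D):
3 4 5
8 1 2
0 7 6

After move 6 (R):
3 4 5
8 1 2
7 0 6

After move 7 (U):
3 4 5
8 0 2
7 1 6

After move 8 (R):
3 4 5
8 2 0
7 1 6

After move 9 (U):
3 4 0
8 2 5
7 1 6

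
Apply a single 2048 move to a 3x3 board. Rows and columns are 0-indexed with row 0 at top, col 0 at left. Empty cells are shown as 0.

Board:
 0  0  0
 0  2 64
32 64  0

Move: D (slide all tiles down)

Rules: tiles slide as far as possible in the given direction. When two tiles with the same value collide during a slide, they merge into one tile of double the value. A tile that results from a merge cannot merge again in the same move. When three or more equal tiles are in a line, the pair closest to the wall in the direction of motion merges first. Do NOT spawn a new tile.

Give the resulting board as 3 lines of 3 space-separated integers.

Answer:  0  0  0
 0  2  0
32 64 64

Derivation:
Slide down:
col 0: [0, 0, 32] -> [0, 0, 32]
col 1: [0, 2, 64] -> [0, 2, 64]
col 2: [0, 64, 0] -> [0, 0, 64]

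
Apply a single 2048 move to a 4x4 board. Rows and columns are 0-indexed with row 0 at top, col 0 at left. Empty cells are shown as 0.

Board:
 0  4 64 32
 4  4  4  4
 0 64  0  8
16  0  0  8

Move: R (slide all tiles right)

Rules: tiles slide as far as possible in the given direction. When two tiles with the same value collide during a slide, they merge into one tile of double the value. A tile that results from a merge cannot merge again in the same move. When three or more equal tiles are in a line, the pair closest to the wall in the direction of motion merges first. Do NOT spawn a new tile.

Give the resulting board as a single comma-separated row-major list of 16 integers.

Answer: 0, 4, 64, 32, 0, 0, 8, 8, 0, 0, 64, 8, 0, 0, 16, 8

Derivation:
Slide right:
row 0: [0, 4, 64, 32] -> [0, 4, 64, 32]
row 1: [4, 4, 4, 4] -> [0, 0, 8, 8]
row 2: [0, 64, 0, 8] -> [0, 0, 64, 8]
row 3: [16, 0, 0, 8] -> [0, 0, 16, 8]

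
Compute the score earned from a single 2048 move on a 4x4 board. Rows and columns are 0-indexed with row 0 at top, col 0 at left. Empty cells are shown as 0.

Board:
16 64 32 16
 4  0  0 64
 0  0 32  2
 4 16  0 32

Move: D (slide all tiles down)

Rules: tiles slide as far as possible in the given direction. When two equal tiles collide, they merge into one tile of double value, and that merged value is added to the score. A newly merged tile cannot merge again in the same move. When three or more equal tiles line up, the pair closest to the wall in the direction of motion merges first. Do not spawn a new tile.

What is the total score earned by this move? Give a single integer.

Answer: 72

Derivation:
Slide down:
col 0: [16, 4, 0, 4] -> [0, 0, 16, 8]  score +8 (running 8)
col 1: [64, 0, 0, 16] -> [0, 0, 64, 16]  score +0 (running 8)
col 2: [32, 0, 32, 0] -> [0, 0, 0, 64]  score +64 (running 72)
col 3: [16, 64, 2, 32] -> [16, 64, 2, 32]  score +0 (running 72)
Board after move:
 0  0  0 16
 0  0  0 64
16 64  0  2
 8 16 64 32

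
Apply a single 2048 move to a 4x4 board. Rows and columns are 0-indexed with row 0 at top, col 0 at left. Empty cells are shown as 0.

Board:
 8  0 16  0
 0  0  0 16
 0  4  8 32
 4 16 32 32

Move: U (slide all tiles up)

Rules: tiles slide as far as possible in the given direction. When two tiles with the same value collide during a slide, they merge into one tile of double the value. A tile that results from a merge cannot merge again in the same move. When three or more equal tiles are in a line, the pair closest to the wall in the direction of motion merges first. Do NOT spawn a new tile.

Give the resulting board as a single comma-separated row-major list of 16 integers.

Answer: 8, 4, 16, 16, 4, 16, 8, 64, 0, 0, 32, 0, 0, 0, 0, 0

Derivation:
Slide up:
col 0: [8, 0, 0, 4] -> [8, 4, 0, 0]
col 1: [0, 0, 4, 16] -> [4, 16, 0, 0]
col 2: [16, 0, 8, 32] -> [16, 8, 32, 0]
col 3: [0, 16, 32, 32] -> [16, 64, 0, 0]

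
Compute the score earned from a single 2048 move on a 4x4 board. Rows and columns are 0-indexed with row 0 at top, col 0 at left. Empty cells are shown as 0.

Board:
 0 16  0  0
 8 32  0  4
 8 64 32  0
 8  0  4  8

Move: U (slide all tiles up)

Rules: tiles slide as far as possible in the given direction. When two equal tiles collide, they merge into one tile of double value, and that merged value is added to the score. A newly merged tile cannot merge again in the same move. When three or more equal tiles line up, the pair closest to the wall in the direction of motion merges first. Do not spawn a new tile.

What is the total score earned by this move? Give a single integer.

Answer: 16

Derivation:
Slide up:
col 0: [0, 8, 8, 8] -> [16, 8, 0, 0]  score +16 (running 16)
col 1: [16, 32, 64, 0] -> [16, 32, 64, 0]  score +0 (running 16)
col 2: [0, 0, 32, 4] -> [32, 4, 0, 0]  score +0 (running 16)
col 3: [0, 4, 0, 8] -> [4, 8, 0, 0]  score +0 (running 16)
Board after move:
16 16 32  4
 8 32  4  8
 0 64  0  0
 0  0  0  0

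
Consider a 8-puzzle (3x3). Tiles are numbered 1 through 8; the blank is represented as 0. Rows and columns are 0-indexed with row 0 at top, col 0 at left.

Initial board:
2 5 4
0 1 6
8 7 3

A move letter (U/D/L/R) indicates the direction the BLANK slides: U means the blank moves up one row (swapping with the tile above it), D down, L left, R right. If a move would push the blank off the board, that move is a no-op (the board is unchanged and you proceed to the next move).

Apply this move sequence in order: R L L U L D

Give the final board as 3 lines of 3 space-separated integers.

After move 1 (R):
2 5 4
1 0 6
8 7 3

After move 2 (L):
2 5 4
0 1 6
8 7 3

After move 3 (L):
2 5 4
0 1 6
8 7 3

After move 4 (U):
0 5 4
2 1 6
8 7 3

After move 5 (L):
0 5 4
2 1 6
8 7 3

After move 6 (D):
2 5 4
0 1 6
8 7 3

Answer: 2 5 4
0 1 6
8 7 3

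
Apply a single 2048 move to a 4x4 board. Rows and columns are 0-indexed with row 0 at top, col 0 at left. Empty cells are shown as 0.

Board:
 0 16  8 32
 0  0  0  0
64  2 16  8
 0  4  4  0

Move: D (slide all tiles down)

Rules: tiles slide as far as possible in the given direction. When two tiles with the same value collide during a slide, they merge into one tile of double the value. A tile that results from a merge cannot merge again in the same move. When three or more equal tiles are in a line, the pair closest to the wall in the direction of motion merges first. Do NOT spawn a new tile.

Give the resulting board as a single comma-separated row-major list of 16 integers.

Slide down:
col 0: [0, 0, 64, 0] -> [0, 0, 0, 64]
col 1: [16, 0, 2, 4] -> [0, 16, 2, 4]
col 2: [8, 0, 16, 4] -> [0, 8, 16, 4]
col 3: [32, 0, 8, 0] -> [0, 0, 32, 8]

Answer: 0, 0, 0, 0, 0, 16, 8, 0, 0, 2, 16, 32, 64, 4, 4, 8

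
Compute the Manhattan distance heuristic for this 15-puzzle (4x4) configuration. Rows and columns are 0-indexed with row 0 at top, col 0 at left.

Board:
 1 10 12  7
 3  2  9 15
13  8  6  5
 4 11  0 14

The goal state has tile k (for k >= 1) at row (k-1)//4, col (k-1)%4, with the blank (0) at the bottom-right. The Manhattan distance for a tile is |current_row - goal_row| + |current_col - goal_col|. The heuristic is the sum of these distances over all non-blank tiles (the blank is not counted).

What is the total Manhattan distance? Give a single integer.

Tile 1: (0,0)->(0,0) = 0
Tile 10: (0,1)->(2,1) = 2
Tile 12: (0,2)->(2,3) = 3
Tile 7: (0,3)->(1,2) = 2
Tile 3: (1,0)->(0,2) = 3
Tile 2: (1,1)->(0,1) = 1
Tile 9: (1,2)->(2,0) = 3
Tile 15: (1,3)->(3,2) = 3
Tile 13: (2,0)->(3,0) = 1
Tile 8: (2,1)->(1,3) = 3
Tile 6: (2,2)->(1,1) = 2
Tile 5: (2,3)->(1,0) = 4
Tile 4: (3,0)->(0,3) = 6
Tile 11: (3,1)->(2,2) = 2
Tile 14: (3,3)->(3,1) = 2
Sum: 0 + 2 + 3 + 2 + 3 + 1 + 3 + 3 + 1 + 3 + 2 + 4 + 6 + 2 + 2 = 37

Answer: 37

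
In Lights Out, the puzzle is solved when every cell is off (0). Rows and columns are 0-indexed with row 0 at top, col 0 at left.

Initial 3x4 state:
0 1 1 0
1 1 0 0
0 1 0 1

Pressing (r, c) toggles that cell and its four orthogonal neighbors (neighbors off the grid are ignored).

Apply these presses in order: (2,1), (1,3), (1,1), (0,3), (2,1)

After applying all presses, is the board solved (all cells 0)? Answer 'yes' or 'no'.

Answer: yes

Derivation:
After press 1 at (2,1):
0 1 1 0
1 0 0 0
1 0 1 1

After press 2 at (1,3):
0 1 1 1
1 0 1 1
1 0 1 0

After press 3 at (1,1):
0 0 1 1
0 1 0 1
1 1 1 0

After press 4 at (0,3):
0 0 0 0
0 1 0 0
1 1 1 0

After press 5 at (2,1):
0 0 0 0
0 0 0 0
0 0 0 0

Lights still on: 0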